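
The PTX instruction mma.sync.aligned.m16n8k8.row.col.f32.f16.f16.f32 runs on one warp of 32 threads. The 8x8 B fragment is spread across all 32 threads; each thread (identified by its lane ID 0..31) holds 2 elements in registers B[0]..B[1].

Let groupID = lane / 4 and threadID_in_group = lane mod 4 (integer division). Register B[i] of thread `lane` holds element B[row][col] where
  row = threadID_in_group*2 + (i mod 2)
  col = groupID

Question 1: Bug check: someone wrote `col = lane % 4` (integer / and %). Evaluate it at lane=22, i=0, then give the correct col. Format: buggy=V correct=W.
buggy=2 correct=5

`lane % 4`[22,0]->2
lane 22->22/4=5, 22 mod 4=2
i=0  r:2·2+0->4  c:5
col: 2 vs 5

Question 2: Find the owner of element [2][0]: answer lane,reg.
1,0

c:0=>grp=0  r:2=>tig=1,lo=0
L=0*4+1=1  i=0=0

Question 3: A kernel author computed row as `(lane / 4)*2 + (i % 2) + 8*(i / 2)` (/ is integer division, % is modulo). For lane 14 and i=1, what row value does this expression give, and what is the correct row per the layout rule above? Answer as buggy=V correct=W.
buggy=7 correct=5

`(lane / 4)*2 + (i % 2) + 8*(i / 2)`[14,1]->7
L=14->gid=14>>2=3, tid=14&3=2
[1]->row 2·2+1=5  col gid=3
row: 7 vs 5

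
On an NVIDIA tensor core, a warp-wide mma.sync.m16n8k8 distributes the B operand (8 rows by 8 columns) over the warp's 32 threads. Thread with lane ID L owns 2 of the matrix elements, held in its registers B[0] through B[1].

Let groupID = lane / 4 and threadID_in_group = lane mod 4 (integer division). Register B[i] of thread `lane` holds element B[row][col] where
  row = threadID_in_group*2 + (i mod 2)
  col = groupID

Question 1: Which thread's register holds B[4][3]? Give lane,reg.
14,0

c:3=>grp=3  r:4=>tig=2,lo=0
L=3*4+2=14  i=0=0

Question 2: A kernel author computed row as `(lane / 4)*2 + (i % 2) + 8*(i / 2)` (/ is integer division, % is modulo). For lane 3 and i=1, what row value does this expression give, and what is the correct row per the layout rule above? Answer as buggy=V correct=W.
`(lane / 4)*2 + (i % 2) + 8*(i / 2)`[3,1]→1
lane 3: G=0 (3/4), T=3 (3%4)
i=1: r=3*2+1=7, c=G=0
row: 1 vs 7

buggy=1 correct=7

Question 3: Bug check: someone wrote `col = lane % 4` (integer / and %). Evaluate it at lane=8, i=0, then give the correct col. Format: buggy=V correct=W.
`lane % 4`[8,0]→0
L=8→G=8>>2=2, T=8&3=0
[0]→row 0·2+0=0  col G=2
col: 0 vs 2

buggy=0 correct=2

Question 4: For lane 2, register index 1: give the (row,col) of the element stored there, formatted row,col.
5,0

lane 2⇒2/4=0, 2 mod 4=2
i=1  r:2·2+1⇒5  c:0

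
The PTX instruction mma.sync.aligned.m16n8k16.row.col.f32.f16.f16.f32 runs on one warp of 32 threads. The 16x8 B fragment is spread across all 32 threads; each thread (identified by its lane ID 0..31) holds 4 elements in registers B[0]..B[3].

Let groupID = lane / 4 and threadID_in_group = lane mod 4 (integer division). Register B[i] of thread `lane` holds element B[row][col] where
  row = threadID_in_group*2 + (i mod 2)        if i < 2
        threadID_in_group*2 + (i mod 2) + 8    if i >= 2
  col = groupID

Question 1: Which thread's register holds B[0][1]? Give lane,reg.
4,0

c=1->g=1  r=0->rb=0,t=0,b0=0
L=1*4+0=4  i=0*2+0=0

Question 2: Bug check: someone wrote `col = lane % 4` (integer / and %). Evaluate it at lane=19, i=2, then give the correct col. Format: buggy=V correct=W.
`lane % 4`[19,2]->3
lane 19->19/4=4, 19 mod 4=3
i=2  r:2·3+0+8->14  c:4
col: 3 vs 4

buggy=3 correct=4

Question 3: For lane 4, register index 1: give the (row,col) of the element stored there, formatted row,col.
4: g=1,t=0
[1] (0*2+1+0,1) = (1,1)

1,1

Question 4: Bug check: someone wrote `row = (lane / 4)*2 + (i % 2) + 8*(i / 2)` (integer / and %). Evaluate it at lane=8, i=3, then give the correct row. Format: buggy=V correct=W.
`(lane / 4)*2 + (i % 2) + 8*(i / 2)`[8,3]⇒13
lane 8: gr=2 (8/4), th=0 (8%4)
i=3: r=0*2+1+8=9, c=gr=2
row: 13 vs 9

buggy=13 correct=9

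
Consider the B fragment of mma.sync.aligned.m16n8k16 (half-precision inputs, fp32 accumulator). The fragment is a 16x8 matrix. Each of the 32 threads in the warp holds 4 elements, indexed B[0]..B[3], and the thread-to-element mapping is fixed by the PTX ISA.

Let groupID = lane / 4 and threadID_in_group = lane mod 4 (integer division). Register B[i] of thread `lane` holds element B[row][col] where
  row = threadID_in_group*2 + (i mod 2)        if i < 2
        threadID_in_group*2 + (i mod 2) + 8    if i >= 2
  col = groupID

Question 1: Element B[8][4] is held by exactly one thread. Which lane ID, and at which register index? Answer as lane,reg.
c:4=>grp=4  r:8=>rB=1,tig=0,lo=0
L=4*4+0=16  i=1*2+0=2

16,2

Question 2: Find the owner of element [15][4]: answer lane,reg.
c: 4->gid=4  r: 15->r8=1,tid=3,i&1=1
L=4*4+3=19  i=1*2+1=3

19,3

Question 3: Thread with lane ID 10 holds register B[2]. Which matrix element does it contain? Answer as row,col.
lane 10→10/4=2, 10 mod 4=2
i=2  r:2·2+0+8→12  c:2

12,2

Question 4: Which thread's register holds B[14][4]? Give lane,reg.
c=4→G=4  r=14→rhi=1,T=3,p=0
L=4*4+3=19  i=1*2+0=2

19,2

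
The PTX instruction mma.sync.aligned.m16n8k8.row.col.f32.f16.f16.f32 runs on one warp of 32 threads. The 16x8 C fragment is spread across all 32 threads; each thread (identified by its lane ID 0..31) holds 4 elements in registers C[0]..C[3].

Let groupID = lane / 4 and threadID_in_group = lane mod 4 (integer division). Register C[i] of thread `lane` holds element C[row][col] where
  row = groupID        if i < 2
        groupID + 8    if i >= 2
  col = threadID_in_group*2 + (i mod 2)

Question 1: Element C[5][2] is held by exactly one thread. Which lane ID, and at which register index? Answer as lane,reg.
r:5=>grp=5,rB=0  c:2=>tig=1,lo=0
L=5*4+1=21  i=0*2+0=0

21,0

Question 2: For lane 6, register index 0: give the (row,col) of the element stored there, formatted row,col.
L=6=>grp=6>>2=1, tig=6&3=2
[0]=>row 1+0=1  col 2·2+0=4

1,4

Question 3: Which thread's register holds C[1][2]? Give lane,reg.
r=1→G=1,rhi=0  c=2→T=1,p=0
L=1*4+1=5  i=0*2+0=0

5,0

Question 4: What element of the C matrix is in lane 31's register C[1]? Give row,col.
lane 31->31/4=7, 31 mod 4=3
i=1  r:7+0->7  c:2·3+1->7

7,7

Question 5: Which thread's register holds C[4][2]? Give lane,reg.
r:4=>grp=4,rB=0  c:2=>tig=1,lo=0
L=4*4+1=17  i=0*2+0=0

17,0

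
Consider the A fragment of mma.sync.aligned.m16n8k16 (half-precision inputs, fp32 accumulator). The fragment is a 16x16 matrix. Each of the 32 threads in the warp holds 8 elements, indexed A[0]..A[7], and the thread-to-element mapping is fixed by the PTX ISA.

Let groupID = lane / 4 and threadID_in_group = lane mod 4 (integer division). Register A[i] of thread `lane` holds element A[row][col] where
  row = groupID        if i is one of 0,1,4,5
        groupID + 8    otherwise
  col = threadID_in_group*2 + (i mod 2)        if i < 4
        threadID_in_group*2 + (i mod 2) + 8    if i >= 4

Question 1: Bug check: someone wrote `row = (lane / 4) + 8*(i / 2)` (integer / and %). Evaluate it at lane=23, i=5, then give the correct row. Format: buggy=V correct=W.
buggy=21 correct=5

`(lane / 4) + 8*(i / 2)`[23,5]=>21
lane 23: grp=5 (23/4), tig=3 (23%4)
i=5: r=5+0=5, c=3*2+1+8=15
row: 21 vs 5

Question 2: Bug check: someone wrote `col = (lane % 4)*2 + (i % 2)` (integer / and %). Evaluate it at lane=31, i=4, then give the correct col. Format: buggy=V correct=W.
buggy=6 correct=14

`(lane % 4)*2 + (i % 2)`[31,4]=>6
L=31=>grp=31>>2=7, tig=31&3=3
[4]=>row 7+0=7  col 3·2+0+8=14
col: 6 vs 14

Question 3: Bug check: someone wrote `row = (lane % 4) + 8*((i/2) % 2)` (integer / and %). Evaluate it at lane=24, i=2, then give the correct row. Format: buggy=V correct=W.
`(lane % 4) + 8*((i/2) % 2)`[24,2]⇒8
lane 24: gr=6 (24/4), th=0 (24%4)
i=2: r=6+8=14, c=0*2+0+0=0
row: 8 vs 14

buggy=8 correct=14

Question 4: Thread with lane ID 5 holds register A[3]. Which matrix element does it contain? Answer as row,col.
9,3

lane 5: gid=1 (5/4), tid=1 (5%4)
i=3: r=1+8=9, c=1*2+1+0=3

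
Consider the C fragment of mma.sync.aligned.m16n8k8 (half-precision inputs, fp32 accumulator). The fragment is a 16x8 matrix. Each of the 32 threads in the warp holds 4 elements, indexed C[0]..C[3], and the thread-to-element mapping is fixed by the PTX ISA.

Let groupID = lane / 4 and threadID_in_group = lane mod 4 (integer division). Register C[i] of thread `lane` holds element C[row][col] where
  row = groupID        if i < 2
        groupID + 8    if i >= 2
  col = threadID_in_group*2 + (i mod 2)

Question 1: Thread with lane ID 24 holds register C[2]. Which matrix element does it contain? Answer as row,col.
lane 24->24/4=6, 24 mod 4=0
i=2  r:6+8->14  c:2·0+0->0

14,0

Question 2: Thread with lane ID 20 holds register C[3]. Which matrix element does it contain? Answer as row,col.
L=20=>grp=20>>2=5, tig=20&3=0
[3]=>row 5+8=13  col 0·2+1=1

13,1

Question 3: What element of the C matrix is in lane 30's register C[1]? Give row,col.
lane 30→30/4=7, 30 mod 4=2
i=1  r:7+0→7  c:2·2+1→5

7,5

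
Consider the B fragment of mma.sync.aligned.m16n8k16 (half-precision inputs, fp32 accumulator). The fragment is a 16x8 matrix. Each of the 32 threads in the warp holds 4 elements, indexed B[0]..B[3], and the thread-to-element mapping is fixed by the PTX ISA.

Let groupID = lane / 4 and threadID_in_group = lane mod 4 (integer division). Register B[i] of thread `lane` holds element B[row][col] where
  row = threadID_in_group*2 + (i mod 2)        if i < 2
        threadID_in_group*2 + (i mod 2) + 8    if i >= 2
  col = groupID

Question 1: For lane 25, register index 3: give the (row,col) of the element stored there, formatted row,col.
lane 25: gr=6 (25/4), th=1 (25%4)
i=3: r=1*2+1+8=11, c=gr=6

11,6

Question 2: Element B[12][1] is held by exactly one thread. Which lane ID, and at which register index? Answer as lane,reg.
6,2

c=1→G=1  r=12→rhi=1,T=2,p=0
L=1*4+2=6  i=1*2+0=2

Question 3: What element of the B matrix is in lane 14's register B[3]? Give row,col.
L=14=>grp=14>>2=3, tig=14&3=2
[3]=>row 2·2+1+8=13  col grp=3

13,3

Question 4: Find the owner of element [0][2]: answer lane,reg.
8,0

c:2=>grp=2  r:0=>rB=0,tig=0,lo=0
L=2*4+0=8  i=0*2+0=0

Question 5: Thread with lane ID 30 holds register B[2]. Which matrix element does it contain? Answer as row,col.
lane 30->30/4=7, 30 mod 4=2
i=2  r:2·2+0+8->12  c:7

12,7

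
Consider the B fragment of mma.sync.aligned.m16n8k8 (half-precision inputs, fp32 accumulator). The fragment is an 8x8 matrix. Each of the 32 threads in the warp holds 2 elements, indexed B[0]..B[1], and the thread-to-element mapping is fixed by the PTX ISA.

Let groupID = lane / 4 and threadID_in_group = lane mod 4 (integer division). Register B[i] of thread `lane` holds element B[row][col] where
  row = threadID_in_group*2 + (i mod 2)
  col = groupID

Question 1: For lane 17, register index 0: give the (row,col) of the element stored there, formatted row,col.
2,4

lane 17->17/4=4, 17 mod 4=1
i=0  r:2·1+0->2  c:4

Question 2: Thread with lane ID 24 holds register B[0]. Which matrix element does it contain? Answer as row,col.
0,6

24: grp=6,tig=0
[0] (0*2+0,6) = (0,6)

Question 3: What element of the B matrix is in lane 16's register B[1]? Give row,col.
1,4

16: g=4,t=0
[1] (0*2+1,4) = (1,4)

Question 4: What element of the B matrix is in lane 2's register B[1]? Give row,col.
2: g=0,t=2
[1] (2*2+1,0) = (5,0)

5,0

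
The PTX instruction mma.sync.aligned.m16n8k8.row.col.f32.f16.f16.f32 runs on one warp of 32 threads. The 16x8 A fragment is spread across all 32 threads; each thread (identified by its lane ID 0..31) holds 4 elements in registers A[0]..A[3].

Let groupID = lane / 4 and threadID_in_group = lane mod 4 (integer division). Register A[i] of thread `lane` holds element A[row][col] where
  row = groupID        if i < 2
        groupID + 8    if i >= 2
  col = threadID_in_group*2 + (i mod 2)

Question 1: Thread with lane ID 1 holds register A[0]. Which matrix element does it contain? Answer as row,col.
L=1=>grp=1>>2=0, tig=1&3=1
[0]=>row 0+0=0  col 1·2+0=2

0,2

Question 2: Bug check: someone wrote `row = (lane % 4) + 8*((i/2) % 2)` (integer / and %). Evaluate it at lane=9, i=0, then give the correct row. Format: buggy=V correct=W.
buggy=1 correct=2

`(lane % 4) + 8*((i/2) % 2)`[9,0]->1
9: g=2,t=1
[0] (2+0,1*2+0) = (2,2)
row: 1 vs 2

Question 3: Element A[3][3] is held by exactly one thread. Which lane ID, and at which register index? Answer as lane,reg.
r=3⇒gr=3,Rb=0  c=3⇒th=1,odd=1
L=3*4+1=13  i=0*2+1=1

13,1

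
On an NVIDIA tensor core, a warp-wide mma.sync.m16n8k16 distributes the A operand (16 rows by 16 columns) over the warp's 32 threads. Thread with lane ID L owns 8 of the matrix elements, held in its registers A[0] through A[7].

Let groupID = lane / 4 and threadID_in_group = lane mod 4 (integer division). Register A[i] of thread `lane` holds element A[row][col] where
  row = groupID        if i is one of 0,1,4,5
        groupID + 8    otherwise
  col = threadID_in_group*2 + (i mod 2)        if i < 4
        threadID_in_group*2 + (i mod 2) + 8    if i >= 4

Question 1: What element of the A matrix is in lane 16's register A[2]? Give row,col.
lane 16→16/4=4, 16 mod 4=0
i=2  r:4+8→12  c:2·0+0+0→0

12,0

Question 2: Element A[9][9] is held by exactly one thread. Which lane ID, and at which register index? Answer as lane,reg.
4,7

r=9->g=1,rb=1  c=9->cb=1,t=0,b0=1
L=1*4+0=4  i=1*4+1*2+1=7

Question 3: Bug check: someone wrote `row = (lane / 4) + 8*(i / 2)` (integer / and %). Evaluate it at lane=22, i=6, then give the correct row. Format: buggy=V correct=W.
buggy=29 correct=13

`(lane / 4) + 8*(i / 2)`[22,6]->29
L=22->gid=22>>2=5, tid=22&3=2
[6]->row 5+8=13  col 2·2+0+8=12
row: 29 vs 13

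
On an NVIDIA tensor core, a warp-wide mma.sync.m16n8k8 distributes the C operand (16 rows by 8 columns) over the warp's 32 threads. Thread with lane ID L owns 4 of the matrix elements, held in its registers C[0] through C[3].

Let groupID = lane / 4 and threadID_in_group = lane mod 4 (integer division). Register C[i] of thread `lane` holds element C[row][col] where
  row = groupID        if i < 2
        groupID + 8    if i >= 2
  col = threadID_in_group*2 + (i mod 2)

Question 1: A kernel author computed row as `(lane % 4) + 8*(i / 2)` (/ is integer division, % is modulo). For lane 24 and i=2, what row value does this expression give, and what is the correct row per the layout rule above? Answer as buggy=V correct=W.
`(lane % 4) + 8*(i / 2)`[24,2]->8
L=24->g=24>>2=6, t=24&3=0
[2]->row 6+8=14  col 0·2+0=0
row: 8 vs 14

buggy=8 correct=14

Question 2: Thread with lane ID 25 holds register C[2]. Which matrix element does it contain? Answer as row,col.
14,2

25: gr=6,th=1
[2] (6+8,1*2+0) = (14,2)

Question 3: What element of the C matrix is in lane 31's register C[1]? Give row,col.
lane 31: gr=7 (31/4), th=3 (31%4)
i=1: r=7+0=7, c=3*2+1=7

7,7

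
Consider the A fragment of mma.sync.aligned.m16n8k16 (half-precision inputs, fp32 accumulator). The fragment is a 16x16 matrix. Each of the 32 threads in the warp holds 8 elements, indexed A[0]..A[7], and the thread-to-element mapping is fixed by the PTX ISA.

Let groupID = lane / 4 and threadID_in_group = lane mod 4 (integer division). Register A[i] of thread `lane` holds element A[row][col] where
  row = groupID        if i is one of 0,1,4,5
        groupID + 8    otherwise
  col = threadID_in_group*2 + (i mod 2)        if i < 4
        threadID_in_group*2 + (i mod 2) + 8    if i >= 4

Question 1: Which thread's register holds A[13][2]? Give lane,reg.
21,2

r=13->g=5,rb=1  c=2->cb=0,t=1,b0=0
L=5*4+1=21  i=0*4+1*2+0=2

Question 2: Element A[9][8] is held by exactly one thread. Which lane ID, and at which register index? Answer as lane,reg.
r:9=>grp=1,rB=1  c:8=>cB=1,tig=0,lo=0
L=1*4+0=4  i=1*4+1*2+0=6

4,6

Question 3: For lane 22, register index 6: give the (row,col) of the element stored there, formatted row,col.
L=22->g=22>>2=5, t=22&3=2
[6]->row 5+8=13  col 2·2+0+8=12

13,12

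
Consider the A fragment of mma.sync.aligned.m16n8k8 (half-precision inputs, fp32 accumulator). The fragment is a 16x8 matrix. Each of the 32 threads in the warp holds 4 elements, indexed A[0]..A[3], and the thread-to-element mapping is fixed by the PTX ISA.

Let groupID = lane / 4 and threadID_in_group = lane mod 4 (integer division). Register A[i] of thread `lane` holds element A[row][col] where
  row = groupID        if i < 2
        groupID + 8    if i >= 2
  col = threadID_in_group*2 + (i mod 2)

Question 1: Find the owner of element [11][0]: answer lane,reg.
12,2

r: 11->gid=3,r8=1  c: 0->tid=0,i&1=0
L=3*4+0=12  i=1*2+0=2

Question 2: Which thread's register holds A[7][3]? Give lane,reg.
29,1

r:7=>grp=7,rB=0  c:3=>tig=1,lo=1
L=7*4+1=29  i=0*2+1=1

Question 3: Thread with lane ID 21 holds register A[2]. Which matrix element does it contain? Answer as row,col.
lane 21: gid=5 (21/4), tid=1 (21%4)
i=2: r=5+8=13, c=1*2+0=2

13,2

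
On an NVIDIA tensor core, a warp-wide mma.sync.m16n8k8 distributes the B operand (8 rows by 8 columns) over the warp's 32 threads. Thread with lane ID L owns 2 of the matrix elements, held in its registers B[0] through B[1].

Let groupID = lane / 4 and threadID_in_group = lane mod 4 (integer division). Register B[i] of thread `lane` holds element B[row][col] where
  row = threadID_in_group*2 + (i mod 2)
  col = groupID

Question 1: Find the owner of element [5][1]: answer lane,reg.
6,1

c=1->g=1  r=5->t=2,b0=1
L=1*4+2=6  i=1=1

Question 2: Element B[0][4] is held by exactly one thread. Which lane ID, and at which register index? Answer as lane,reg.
16,0

c=4⇒gr=4  r=0⇒th=0,odd=0
L=4*4+0=16  i=0=0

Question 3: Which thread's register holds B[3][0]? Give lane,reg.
c=0->g=0  r=3->t=1,b0=1
L=0*4+1=1  i=1=1

1,1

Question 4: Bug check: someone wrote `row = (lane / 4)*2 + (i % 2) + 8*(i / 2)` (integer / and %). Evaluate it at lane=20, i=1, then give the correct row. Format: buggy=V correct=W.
buggy=11 correct=1

`(lane / 4)*2 + (i % 2) + 8*(i / 2)`[20,1]→11
lane 20: G=5 (20/4), T=0 (20%4)
i=1: r=0*2+1=1, c=G=5
row: 11 vs 1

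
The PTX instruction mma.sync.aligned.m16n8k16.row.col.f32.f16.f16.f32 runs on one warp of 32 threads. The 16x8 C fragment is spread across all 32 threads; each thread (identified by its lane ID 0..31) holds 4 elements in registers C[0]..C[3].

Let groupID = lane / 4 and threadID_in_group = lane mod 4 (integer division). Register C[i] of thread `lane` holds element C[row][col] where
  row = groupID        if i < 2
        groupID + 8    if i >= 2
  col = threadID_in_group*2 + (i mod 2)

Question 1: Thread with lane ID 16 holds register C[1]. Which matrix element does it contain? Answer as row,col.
L=16->g=16>>2=4, t=16&3=0
[1]->row 4+0=4  col 0·2+1=1

4,1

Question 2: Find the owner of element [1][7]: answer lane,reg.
r:1=>grp=1,rB=0  c:7=>tig=3,lo=1
L=1*4+3=7  i=0*2+1=1

7,1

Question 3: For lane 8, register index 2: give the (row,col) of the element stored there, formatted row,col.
10,0

L=8->gid=8>>2=2, tid=8&3=0
[2]->row 2+8=10  col 0·2+0=0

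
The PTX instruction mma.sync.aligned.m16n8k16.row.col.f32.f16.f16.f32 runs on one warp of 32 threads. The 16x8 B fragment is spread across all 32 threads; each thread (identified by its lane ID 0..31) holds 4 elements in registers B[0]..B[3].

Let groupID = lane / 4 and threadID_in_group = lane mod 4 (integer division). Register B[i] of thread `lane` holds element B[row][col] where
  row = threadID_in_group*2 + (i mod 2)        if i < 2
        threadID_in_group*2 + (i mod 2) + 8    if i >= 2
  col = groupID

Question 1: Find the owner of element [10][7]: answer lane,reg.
29,2

c=7->g=7  r=10->rb=1,t=1,b0=0
L=7*4+1=29  i=1*2+0=2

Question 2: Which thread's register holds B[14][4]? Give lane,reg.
19,2

c=4⇒gr=4  r=14⇒Rb=1,th=3,odd=0
L=4*4+3=19  i=1*2+0=2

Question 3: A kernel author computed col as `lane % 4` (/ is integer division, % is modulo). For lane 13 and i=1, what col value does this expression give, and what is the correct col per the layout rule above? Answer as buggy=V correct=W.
buggy=1 correct=3

`lane % 4`[13,1]->1
L=13->g=13>>2=3, t=13&3=1
[1]->row 1·2+1+0=3  col g=3
col: 1 vs 3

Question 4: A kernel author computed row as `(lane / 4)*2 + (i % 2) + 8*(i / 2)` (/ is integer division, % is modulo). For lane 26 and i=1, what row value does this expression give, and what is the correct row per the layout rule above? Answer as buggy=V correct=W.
`(lane / 4)*2 + (i % 2) + 8*(i / 2)`[26,1]⇒13
26: gr=6,th=2
[1] (2*2+1+0,6) = (5,6)
row: 13 vs 5

buggy=13 correct=5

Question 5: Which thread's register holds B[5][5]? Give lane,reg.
22,1

c: 5->gid=5  r: 5->r8=0,tid=2,i&1=1
L=5*4+2=22  i=0*2+1=1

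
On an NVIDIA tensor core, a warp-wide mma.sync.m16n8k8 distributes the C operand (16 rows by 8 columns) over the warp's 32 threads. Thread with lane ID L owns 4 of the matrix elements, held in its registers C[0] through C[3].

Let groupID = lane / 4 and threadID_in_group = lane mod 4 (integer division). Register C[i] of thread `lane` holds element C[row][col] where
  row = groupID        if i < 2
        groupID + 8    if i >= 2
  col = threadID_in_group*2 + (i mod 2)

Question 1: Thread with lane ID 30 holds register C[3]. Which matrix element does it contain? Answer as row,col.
15,5

lane 30⇒30/4=7, 30 mod 4=2
i=3  r:7+8⇒15  c:2·2+1⇒5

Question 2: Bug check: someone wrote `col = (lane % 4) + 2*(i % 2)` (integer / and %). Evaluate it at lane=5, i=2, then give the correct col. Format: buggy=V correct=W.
buggy=1 correct=2

`(lane % 4) + 2*(i % 2)`[5,2]->1
lane 5->5/4=1, 5 mod 4=1
i=2  r:1+8->9  c:2·1+0->2
col: 1 vs 2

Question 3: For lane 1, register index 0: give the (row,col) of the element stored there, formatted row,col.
0,2

1: g=0,t=1
[0] (0+0,1*2+0) = (0,2)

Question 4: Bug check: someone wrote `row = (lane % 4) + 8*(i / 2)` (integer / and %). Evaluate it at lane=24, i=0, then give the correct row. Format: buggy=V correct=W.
buggy=0 correct=6

`(lane % 4) + 8*(i / 2)`[24,0]→0
L=24→G=24>>2=6, T=24&3=0
[0]→row 6+0=6  col 0·2+0=0
row: 0 vs 6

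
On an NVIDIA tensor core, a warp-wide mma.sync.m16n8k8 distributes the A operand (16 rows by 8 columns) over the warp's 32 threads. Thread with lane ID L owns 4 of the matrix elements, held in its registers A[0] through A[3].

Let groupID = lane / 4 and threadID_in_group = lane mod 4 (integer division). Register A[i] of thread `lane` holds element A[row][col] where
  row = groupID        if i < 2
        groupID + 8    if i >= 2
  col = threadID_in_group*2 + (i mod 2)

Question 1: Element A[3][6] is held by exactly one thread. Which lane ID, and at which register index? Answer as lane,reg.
r=3→G=3,rhi=0  c=6→T=3,p=0
L=3*4+3=15  i=0*2+0=0

15,0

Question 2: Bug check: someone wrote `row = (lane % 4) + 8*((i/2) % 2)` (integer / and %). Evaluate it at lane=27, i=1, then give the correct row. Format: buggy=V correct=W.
buggy=3 correct=6

`(lane % 4) + 8*((i/2) % 2)`[27,1]->3
L=27->gid=27>>2=6, tid=27&3=3
[1]->row 6+0=6  col 3·2+1=7
row: 3 vs 6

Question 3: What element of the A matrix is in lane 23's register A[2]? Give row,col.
13,6

L=23→G=23>>2=5, T=23&3=3
[2]→row 5+8=13  col 3·2+0=6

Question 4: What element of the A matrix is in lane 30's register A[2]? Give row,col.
lane 30: g=7 (30/4), t=2 (30%4)
i=2: r=7+8=15, c=2*2+0=4

15,4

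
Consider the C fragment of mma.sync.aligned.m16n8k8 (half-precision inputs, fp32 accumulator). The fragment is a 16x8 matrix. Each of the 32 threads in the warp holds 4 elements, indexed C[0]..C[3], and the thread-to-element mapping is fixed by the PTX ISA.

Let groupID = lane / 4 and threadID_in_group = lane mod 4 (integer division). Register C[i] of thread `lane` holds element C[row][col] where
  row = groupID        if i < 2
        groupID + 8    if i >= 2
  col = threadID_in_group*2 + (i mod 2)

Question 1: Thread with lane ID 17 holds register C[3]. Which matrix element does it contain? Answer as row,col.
12,3

17: gid=4,tid=1
[3] (4+8,1*2+1) = (12,3)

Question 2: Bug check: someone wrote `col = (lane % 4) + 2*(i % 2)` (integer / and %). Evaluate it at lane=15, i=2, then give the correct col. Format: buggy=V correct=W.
`(lane % 4) + 2*(i % 2)`[15,2]->3
15: gid=3,tid=3
[2] (3+8,3*2+0) = (11,6)
col: 3 vs 6

buggy=3 correct=6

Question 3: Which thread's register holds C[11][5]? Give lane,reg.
r:11=>grp=3,rB=1  c:5=>tig=2,lo=1
L=3*4+2=14  i=1*2+1=3

14,3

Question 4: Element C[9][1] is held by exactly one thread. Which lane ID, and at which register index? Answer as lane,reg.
4,3

r:9=>grp=1,rB=1  c:1=>tig=0,lo=1
L=1*4+0=4  i=1*2+1=3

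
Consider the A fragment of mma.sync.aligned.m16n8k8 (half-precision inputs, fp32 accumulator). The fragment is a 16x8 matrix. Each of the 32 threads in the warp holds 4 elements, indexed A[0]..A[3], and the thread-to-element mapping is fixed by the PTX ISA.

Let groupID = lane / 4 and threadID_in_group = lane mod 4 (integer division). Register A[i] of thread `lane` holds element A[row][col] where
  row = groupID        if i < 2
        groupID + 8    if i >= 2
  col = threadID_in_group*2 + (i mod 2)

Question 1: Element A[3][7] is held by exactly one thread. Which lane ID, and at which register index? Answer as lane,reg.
15,1

r: 3->gid=3,r8=0  c: 7->tid=3,i&1=1
L=3*4+3=15  i=0*2+1=1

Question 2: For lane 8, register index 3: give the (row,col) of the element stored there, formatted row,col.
10,1

8: gr=2,th=0
[3] (2+8,0*2+1) = (10,1)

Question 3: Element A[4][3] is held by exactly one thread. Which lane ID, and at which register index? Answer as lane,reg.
r:4=>grp=4,rB=0  c:3=>tig=1,lo=1
L=4*4+1=17  i=0*2+1=1

17,1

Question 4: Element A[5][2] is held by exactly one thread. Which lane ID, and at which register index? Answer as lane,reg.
21,0

r=5→G=5,rhi=0  c=2→T=1,p=0
L=5*4+1=21  i=0*2+0=0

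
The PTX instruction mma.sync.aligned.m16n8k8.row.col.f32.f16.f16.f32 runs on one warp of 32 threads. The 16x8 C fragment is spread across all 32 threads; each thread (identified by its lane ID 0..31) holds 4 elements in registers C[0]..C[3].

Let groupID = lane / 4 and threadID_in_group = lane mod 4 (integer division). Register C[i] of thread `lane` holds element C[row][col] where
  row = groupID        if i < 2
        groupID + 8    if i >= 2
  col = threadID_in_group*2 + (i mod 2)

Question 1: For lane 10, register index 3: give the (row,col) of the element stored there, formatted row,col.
10,5

lane 10: grp=2 (10/4), tig=2 (10%4)
i=3: r=2+8=10, c=2*2+1=5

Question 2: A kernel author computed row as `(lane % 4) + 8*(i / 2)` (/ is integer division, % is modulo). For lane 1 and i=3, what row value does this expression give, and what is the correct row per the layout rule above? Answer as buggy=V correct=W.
buggy=9 correct=8

`(lane % 4) + 8*(i / 2)`[1,3]→9
L=1→G=1>>2=0, T=1&3=1
[3]→row 0+8=8  col 1·2+1=3
row: 9 vs 8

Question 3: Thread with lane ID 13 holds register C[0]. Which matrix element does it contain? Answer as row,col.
3,2

13: G=3,T=1
[0] (3+0,1*2+0) = (3,2)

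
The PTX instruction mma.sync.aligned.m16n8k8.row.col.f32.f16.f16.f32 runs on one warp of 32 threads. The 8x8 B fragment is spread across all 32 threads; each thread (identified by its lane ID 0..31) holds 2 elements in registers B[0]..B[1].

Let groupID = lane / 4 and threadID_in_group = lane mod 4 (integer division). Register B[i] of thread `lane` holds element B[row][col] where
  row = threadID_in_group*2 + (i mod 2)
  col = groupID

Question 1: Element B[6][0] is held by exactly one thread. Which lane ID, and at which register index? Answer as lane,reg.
3,0

c=0→G=0  r=6→T=3,p=0
L=0*4+3=3  i=0=0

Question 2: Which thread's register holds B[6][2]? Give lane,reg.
11,0

c: 2->gid=2  r: 6->tid=3,i&1=0
L=2*4+3=11  i=0=0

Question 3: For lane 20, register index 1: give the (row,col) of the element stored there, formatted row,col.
20: gr=5,th=0
[1] (0*2+1,5) = (1,5)

1,5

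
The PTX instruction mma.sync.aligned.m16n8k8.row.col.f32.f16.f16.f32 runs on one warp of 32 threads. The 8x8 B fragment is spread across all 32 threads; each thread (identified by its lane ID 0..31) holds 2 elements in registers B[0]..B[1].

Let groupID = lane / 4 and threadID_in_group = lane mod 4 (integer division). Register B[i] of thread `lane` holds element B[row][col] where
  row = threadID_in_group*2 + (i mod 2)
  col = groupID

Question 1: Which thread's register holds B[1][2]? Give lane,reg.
c: 2->gid=2  r: 1->tid=0,i&1=1
L=2*4+0=8  i=1=1

8,1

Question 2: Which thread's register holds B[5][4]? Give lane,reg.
c:4=>grp=4  r:5=>tig=2,lo=1
L=4*4+2=18  i=1=1

18,1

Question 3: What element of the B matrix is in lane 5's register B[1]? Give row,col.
3,1

L=5=>grp=5>>2=1, tig=5&3=1
[1]=>row 1·2+1=3  col grp=1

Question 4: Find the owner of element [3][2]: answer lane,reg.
c=2⇒gr=2  r=3⇒th=1,odd=1
L=2*4+1=9  i=1=1

9,1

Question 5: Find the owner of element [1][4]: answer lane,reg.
c: 4->gid=4  r: 1->tid=0,i&1=1
L=4*4+0=16  i=1=1

16,1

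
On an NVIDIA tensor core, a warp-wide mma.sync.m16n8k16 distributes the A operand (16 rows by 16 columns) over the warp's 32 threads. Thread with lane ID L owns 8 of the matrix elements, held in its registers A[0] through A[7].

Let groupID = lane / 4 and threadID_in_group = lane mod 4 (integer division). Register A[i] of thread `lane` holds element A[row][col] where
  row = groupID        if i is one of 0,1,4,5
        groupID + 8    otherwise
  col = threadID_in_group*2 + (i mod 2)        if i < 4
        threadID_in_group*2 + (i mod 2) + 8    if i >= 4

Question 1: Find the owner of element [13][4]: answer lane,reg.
r=13⇒gr=5,Rb=1  c=4⇒Cb=0,th=2,odd=0
L=5*4+2=22  i=0*4+1*2+0=2

22,2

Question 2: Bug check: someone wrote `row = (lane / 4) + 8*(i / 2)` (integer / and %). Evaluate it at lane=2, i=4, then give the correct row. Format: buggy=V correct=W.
buggy=16 correct=0

`(lane / 4) + 8*(i / 2)`[2,4]->16
L=2->gid=2>>2=0, tid=2&3=2
[4]->row 0+0=0  col 2·2+0+8=12
row: 16 vs 0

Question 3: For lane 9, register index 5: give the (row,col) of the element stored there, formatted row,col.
L=9=>grp=9>>2=2, tig=9&3=1
[5]=>row 2+0=2  col 1·2+1+8=11

2,11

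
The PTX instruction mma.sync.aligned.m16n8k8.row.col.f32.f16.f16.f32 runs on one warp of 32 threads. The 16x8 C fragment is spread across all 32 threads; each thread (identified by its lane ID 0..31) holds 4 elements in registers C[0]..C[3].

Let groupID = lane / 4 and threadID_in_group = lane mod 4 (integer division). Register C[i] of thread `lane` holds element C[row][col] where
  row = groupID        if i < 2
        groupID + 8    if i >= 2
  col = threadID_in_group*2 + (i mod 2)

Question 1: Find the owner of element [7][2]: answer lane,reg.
29,0

r: 7->gid=7,r8=0  c: 2->tid=1,i&1=0
L=7*4+1=29  i=0*2+0=0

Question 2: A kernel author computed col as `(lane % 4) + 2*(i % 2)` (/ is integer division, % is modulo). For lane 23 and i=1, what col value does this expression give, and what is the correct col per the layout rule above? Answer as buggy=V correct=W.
`(lane % 4) + 2*(i % 2)`[23,1]->5
L=23->g=23>>2=5, t=23&3=3
[1]->row 5+0=5  col 3·2+1=7
col: 5 vs 7

buggy=5 correct=7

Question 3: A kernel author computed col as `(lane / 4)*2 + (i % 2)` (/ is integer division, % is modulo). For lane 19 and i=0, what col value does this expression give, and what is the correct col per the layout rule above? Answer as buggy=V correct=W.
buggy=8 correct=6

`(lane / 4)*2 + (i % 2)`[19,0]->8
lane 19: g=4 (19/4), t=3 (19%4)
i=0: r=4+0=4, c=3*2+0=6
col: 8 vs 6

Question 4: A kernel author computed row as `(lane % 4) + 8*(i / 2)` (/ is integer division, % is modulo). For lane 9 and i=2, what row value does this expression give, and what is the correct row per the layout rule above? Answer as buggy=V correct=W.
buggy=9 correct=10

`(lane % 4) + 8*(i / 2)`[9,2]⇒9
L=9⇒gr=9>>2=2, th=9&3=1
[2]⇒row 2+8=10  col 1·2+0=2
row: 9 vs 10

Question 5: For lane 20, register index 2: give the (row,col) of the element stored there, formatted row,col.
13,0

L=20=>grp=20>>2=5, tig=20&3=0
[2]=>row 5+8=13  col 0·2+0=0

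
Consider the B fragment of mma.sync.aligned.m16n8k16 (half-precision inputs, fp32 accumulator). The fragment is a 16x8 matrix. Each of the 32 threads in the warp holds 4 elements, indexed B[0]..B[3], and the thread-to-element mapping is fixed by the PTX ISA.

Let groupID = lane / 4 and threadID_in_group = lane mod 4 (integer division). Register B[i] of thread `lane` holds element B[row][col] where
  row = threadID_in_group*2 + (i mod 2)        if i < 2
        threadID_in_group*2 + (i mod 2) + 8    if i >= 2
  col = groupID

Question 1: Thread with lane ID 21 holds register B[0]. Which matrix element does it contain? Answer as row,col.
lane 21: g=5 (21/4), t=1 (21%4)
i=0: r=1*2+0+0=2, c=g=5

2,5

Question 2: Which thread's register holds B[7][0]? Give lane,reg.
3,1

c=0->g=0  r=7->rb=0,t=3,b0=1
L=0*4+3=3  i=0*2+1=1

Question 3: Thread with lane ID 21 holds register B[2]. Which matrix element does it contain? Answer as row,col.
10,5

21: gr=5,th=1
[2] (1*2+0+8,5) = (10,5)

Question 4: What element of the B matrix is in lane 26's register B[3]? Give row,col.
13,6

lane 26: g=6 (26/4), t=2 (26%4)
i=3: r=2*2+1+8=13, c=g=6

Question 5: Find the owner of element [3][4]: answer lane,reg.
c=4→G=4  r=3→rhi=0,T=1,p=1
L=4*4+1=17  i=0*2+1=1

17,1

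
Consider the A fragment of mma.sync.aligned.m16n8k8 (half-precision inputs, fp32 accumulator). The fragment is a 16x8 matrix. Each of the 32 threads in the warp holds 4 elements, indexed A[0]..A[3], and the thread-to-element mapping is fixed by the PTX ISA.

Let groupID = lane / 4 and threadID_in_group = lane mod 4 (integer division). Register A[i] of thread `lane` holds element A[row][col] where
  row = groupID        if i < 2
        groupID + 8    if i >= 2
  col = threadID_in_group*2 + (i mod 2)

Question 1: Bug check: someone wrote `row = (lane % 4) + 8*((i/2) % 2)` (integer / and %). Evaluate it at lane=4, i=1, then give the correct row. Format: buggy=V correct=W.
buggy=0 correct=1

`(lane % 4) + 8*((i/2) % 2)`[4,1]⇒0
lane 4: gr=1 (4/4), th=0 (4%4)
i=1: r=1+0=1, c=0*2+1=1
row: 0 vs 1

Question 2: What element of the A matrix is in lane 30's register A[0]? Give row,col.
7,4

L=30→G=30>>2=7, T=30&3=2
[0]→row 7+0=7  col 2·2+0=4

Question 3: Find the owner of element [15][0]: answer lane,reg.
28,2

r=15⇒gr=7,Rb=1  c=0⇒th=0,odd=0
L=7*4+0=28  i=1*2+0=2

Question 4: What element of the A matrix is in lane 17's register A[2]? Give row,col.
lane 17⇒17/4=4, 17 mod 4=1
i=2  r:4+8⇒12  c:2·1+0⇒2

12,2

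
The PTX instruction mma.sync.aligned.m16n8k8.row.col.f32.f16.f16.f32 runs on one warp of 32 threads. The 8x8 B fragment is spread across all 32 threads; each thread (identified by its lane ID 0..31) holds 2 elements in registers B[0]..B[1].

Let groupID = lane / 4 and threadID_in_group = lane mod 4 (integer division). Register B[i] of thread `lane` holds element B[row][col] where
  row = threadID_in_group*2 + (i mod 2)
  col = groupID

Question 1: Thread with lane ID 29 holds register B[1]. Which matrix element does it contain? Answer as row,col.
L=29=>grp=29>>2=7, tig=29&3=1
[1]=>row 1·2+1=3  col grp=7

3,7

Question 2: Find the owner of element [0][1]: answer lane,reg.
4,0

c=1→G=1  r=0→T=0,p=0
L=1*4+0=4  i=0=0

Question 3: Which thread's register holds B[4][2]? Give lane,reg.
10,0

c=2⇒gr=2  r=4⇒th=2,odd=0
L=2*4+2=10  i=0=0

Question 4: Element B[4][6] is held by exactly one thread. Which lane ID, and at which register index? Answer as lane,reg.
26,0

c:6=>grp=6  r:4=>tig=2,lo=0
L=6*4+2=26  i=0=0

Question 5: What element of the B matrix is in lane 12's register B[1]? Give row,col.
lane 12->12/4=3, 12 mod 4=0
i=1  r:2·0+1->1  c:3

1,3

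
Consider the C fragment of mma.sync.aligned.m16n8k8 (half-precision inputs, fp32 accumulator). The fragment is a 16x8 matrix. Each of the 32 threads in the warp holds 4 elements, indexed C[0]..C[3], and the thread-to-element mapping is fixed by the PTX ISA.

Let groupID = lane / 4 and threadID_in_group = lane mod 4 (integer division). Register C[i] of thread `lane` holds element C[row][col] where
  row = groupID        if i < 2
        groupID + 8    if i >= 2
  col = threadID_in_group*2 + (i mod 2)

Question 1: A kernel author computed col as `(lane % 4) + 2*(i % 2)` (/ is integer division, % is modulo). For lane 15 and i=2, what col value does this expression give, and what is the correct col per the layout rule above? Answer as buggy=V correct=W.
buggy=3 correct=6

`(lane % 4) + 2*(i % 2)`[15,2]⇒3
lane 15: gr=3 (15/4), th=3 (15%4)
i=2: r=3+8=11, c=3*2+0=6
col: 3 vs 6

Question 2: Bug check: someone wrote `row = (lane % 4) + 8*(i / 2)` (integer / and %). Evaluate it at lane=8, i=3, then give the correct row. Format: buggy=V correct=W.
`(lane % 4) + 8*(i / 2)`[8,3]->8
lane 8: gid=2 (8/4), tid=0 (8%4)
i=3: r=2+8=10, c=0*2+1=1
row: 8 vs 10

buggy=8 correct=10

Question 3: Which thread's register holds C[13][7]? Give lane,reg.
r=13⇒gr=5,Rb=1  c=7⇒th=3,odd=1
L=5*4+3=23  i=1*2+1=3

23,3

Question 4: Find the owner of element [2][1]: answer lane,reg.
8,1

r=2⇒gr=2,Rb=0  c=1⇒th=0,odd=1
L=2*4+0=8  i=0*2+1=1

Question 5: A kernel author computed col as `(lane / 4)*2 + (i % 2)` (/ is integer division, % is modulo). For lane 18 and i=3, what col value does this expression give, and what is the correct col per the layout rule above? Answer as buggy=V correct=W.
`(lane / 4)*2 + (i % 2)`[18,3]=>9
18: grp=4,tig=2
[3] (4+8,2*2+1) = (12,5)
col: 9 vs 5

buggy=9 correct=5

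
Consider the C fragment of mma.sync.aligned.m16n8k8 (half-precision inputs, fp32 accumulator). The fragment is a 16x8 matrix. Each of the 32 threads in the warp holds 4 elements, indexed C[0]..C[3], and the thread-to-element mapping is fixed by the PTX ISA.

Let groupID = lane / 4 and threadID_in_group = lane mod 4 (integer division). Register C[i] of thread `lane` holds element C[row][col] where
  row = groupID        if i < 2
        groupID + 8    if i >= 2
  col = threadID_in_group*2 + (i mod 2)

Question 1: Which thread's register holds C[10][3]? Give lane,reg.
r:10=>grp=2,rB=1  c:3=>tig=1,lo=1
L=2*4+1=9  i=1*2+1=3

9,3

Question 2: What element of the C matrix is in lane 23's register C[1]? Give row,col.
lane 23->23/4=5, 23 mod 4=3
i=1  r:5+0->5  c:2·3+1->7

5,7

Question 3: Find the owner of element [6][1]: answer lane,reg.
r:6=>grp=6,rB=0  c:1=>tig=0,lo=1
L=6*4+0=24  i=0*2+1=1

24,1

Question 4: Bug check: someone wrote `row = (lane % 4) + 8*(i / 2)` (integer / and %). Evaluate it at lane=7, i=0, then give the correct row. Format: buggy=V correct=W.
buggy=3 correct=1

`(lane % 4) + 8*(i / 2)`[7,0]=>3
lane 7=>7/4=1, 7 mod 4=3
i=0  r:1+0=>1  c:2·3+0=>6
row: 3 vs 1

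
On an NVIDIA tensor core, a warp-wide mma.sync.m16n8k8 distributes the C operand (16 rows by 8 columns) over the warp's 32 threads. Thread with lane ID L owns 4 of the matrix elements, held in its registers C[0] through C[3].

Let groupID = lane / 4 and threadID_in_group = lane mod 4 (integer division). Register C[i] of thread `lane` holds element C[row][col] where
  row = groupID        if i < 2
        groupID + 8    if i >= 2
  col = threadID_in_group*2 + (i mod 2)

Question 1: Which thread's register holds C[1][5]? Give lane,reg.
6,1

r=1→G=1,rhi=0  c=5→T=2,p=1
L=1*4+2=6  i=0*2+1=1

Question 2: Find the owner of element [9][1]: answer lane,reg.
4,3

r=9→G=1,rhi=1  c=1→T=0,p=1
L=1*4+0=4  i=1*2+1=3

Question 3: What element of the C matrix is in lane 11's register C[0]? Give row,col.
2,6

lane 11: gr=2 (11/4), th=3 (11%4)
i=0: r=2+0=2, c=3*2+0=6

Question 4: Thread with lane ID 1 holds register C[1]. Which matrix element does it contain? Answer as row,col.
L=1→G=1>>2=0, T=1&3=1
[1]→row 0+0=0  col 1·2+1=3

0,3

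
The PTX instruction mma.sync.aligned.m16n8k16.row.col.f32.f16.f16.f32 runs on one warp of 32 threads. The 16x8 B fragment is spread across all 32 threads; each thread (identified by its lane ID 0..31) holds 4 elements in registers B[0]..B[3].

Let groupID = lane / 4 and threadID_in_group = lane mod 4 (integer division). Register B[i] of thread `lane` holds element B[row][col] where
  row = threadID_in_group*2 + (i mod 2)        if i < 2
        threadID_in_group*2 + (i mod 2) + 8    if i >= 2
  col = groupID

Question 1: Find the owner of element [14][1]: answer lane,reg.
7,2

c: 1->gid=1  r: 14->r8=1,tid=3,i&1=0
L=1*4+3=7  i=1*2+0=2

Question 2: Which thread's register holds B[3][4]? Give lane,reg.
c:4=>grp=4  r:3=>rB=0,tig=1,lo=1
L=4*4+1=17  i=0*2+1=1

17,1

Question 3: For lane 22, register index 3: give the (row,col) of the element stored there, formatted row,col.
13,5

lane 22: gr=5 (22/4), th=2 (22%4)
i=3: r=2*2+1+8=13, c=gr=5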